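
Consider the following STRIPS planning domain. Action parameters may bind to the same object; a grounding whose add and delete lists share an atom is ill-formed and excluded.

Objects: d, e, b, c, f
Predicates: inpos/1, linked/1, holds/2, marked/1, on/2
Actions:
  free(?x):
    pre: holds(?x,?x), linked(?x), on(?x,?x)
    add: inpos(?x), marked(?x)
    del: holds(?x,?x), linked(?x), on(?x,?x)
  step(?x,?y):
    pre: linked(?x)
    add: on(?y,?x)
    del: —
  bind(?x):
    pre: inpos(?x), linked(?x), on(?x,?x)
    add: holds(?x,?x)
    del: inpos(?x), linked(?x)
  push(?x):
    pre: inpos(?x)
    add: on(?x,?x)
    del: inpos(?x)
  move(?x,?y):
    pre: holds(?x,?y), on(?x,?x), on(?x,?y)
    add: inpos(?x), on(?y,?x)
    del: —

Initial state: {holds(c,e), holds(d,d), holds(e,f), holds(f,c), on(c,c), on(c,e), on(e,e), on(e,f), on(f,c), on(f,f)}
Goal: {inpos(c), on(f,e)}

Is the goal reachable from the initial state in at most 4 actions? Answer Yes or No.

1. move(e,f)  →  {holds(c,e), holds(d,d), holds(e,f), holds(f,c), inpos(e), on(c,c), on(c,e), on(e,e), on(e,f), on(f,c), on(f,e), on(f,f)}
2. move(c,e)  →  {holds(c,e), holds(d,d), holds(e,f), holds(f,c), inpos(c), inpos(e), on(c,c), on(c,e), on(e,c), on(e,e), on(e,f), on(f,c), on(f,e), on(f,f)}
optimal plan length = 2; 2 ≤ 4

Yes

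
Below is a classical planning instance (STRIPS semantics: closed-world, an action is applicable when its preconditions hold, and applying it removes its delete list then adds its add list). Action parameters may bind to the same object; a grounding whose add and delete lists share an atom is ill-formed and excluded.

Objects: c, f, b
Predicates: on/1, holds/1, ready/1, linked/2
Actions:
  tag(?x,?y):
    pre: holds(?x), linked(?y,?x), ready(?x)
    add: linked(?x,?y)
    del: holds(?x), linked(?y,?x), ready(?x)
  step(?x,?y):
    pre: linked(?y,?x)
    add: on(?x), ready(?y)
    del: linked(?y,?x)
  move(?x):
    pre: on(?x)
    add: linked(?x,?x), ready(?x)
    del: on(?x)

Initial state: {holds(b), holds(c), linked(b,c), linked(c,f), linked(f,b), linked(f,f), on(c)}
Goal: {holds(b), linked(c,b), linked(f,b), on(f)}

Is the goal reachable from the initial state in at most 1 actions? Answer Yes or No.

No

1. step(f,c)  →  {holds(b), holds(c), linked(b,c), linked(f,b), linked(f,f), on(c), on(f), ready(c)}
2. tag(c,b)  →  {holds(b), linked(c,b), linked(f,b), linked(f,f), on(c), on(f)}
optimal plan length = 2; 2 > 1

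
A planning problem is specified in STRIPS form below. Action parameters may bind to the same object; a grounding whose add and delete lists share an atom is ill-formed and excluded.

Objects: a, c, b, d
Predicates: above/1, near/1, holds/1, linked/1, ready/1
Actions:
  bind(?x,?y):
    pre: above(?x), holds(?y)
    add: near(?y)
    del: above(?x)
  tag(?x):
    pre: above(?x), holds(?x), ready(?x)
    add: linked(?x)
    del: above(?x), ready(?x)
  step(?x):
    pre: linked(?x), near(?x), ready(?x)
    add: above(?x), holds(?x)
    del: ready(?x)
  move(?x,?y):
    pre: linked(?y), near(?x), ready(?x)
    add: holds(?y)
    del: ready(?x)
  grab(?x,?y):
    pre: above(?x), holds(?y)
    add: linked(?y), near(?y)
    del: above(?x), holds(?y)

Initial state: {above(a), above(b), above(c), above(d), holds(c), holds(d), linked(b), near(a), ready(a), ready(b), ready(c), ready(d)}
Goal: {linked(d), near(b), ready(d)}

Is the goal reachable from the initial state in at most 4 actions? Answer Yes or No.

1. move(a,b)  →  {above(a), above(b), above(c), above(d), holds(b), holds(c), holds(d), linked(b), near(a), ready(b), ready(c), ready(d)}
2. bind(a,b)  →  {above(b), above(c), above(d), holds(b), holds(c), holds(d), linked(b), near(a), near(b), ready(b), ready(c), ready(d)}
3. grab(c,d)  →  {above(b), above(d), holds(b), holds(c), linked(b), linked(d), near(a), near(b), near(d), ready(b), ready(c), ready(d)}
optimal plan length = 3; 3 ≤ 4

Yes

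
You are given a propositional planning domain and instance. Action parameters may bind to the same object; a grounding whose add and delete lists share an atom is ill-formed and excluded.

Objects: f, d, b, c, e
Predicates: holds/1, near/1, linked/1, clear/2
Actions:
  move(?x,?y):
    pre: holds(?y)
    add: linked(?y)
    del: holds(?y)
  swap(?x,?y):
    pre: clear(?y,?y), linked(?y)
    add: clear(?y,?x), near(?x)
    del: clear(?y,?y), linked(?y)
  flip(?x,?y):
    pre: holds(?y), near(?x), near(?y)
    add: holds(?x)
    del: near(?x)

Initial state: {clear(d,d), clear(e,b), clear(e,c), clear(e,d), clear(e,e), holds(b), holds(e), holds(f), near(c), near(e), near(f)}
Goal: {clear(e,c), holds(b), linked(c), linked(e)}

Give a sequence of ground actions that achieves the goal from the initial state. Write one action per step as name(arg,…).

move(f,e); flip(c,f); move(f,c)

1. move(f,e)  →  {clear(d,d), clear(e,b), clear(e,c), clear(e,d), clear(e,e), holds(b), holds(f), linked(e), near(c), near(e), near(f)}
2. flip(c,f)  →  {clear(d,d), clear(e,b), clear(e,c), clear(e,d), clear(e,e), holds(b), holds(c), holds(f), linked(e), near(e), near(f)}
3. move(f,c)  →  {clear(d,d), clear(e,b), clear(e,c), clear(e,d), clear(e,e), holds(b), holds(f), linked(c), linked(e), near(e), near(f)}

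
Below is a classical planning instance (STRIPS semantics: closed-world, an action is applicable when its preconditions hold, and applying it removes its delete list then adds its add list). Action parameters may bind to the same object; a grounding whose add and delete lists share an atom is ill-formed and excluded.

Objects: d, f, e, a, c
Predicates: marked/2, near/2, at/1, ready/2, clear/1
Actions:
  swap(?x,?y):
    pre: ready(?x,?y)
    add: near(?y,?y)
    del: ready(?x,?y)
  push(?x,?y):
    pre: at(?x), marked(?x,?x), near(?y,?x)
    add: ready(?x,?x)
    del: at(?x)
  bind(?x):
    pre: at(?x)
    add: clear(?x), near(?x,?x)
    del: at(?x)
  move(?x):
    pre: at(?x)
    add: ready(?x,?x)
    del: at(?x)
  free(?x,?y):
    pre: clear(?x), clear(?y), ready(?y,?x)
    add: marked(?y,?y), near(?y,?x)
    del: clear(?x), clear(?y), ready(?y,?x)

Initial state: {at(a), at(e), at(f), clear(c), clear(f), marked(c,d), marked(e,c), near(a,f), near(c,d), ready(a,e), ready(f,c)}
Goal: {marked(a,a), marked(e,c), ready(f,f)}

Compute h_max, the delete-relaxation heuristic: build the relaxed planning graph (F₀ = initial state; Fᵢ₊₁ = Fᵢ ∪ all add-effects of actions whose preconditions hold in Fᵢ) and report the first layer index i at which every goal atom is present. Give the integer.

F0 = init (11 atoms)
F1 = F0 ∪ {clear(a), clear(e), marked(f,f), near(a,a), near(c,c), near(e,e), near(f,c), near(f,f), ready(a,a), ready(e,e), ready(f,f)}  (22 atoms)
F2 = F1 ∪ {marked(a,a), marked(e,e), near(a,e)}  (25 atoms)
goal ⊆ F2  ⇒  h_max = 2

2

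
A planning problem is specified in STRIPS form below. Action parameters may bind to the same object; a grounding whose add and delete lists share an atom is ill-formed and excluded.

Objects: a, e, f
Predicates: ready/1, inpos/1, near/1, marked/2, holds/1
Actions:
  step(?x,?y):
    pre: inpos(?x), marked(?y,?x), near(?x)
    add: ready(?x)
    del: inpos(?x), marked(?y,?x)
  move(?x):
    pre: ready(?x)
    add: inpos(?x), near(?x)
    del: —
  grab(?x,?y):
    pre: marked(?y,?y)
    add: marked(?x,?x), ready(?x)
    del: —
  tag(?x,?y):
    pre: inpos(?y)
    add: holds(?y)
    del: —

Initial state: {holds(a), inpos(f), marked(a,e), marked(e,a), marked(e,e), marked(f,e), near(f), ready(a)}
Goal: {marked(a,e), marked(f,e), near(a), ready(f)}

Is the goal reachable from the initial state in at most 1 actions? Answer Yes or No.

1. move(a)  →  {holds(a), inpos(a), inpos(f), marked(a,e), marked(e,a), marked(e,e), marked(f,e), near(a), near(f), ready(a)}
2. grab(f,e)  →  {holds(a), inpos(a), inpos(f), marked(a,e), marked(e,a), marked(e,e), marked(f,e), marked(f,f), near(a), near(f), ready(a), ready(f)}
optimal plan length = 2; 2 > 1

No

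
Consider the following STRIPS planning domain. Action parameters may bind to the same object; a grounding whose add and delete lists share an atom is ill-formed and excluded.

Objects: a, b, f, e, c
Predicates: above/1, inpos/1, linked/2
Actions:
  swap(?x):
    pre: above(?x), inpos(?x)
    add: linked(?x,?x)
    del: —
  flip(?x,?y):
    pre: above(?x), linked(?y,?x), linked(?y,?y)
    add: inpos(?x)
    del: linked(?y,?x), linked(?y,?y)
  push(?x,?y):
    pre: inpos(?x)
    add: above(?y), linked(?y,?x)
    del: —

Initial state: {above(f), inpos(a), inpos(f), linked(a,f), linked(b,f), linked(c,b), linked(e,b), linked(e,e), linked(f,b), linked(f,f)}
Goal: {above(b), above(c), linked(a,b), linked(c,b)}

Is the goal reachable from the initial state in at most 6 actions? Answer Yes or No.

1. push(a,b)  →  {above(b), above(f), inpos(a), inpos(f), linked(a,f), linked(b,a), linked(b,f), linked(c,b), linked(e,b), linked(e,e), linked(f,b), linked(f,f)}
2. flip(b,f)  →  {above(b), above(f), inpos(a), inpos(b), inpos(f), linked(a,f), linked(b,a), linked(b,f), linked(c,b), linked(e,b), linked(e,e)}
3. push(a,c)  →  {above(b), above(c), above(f), inpos(a), inpos(b), inpos(f), linked(a,f), linked(b,a), linked(b,f), linked(c,a), linked(c,b), linked(e,b), linked(e,e)}
4. push(b,a)  →  {above(a), above(b), above(c), above(f), inpos(a), inpos(b), inpos(f), linked(a,b), linked(a,f), linked(b,a), linked(b,f), linked(c,a), linked(c,b), linked(e,b), linked(e,e)}
optimal plan length = 4; 4 ≤ 6

Yes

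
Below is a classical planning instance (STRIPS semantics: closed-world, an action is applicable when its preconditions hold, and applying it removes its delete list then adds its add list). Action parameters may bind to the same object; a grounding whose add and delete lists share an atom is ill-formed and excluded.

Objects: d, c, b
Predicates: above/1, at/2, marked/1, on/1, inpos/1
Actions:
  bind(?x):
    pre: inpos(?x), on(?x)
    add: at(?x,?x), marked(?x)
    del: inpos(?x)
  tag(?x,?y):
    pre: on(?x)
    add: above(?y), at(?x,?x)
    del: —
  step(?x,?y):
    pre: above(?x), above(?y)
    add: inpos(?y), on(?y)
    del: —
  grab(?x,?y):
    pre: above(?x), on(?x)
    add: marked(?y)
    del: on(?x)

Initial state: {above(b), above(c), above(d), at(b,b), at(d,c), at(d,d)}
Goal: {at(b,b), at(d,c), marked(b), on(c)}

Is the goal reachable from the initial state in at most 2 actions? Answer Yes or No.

1. step(d,d)  →  {above(b), above(c), above(d), at(b,b), at(d,c), at(d,d), inpos(d), on(d)}
2. step(d,c)  →  {above(b), above(c), above(d), at(b,b), at(d,c), at(d,d), inpos(c), inpos(d), on(c), on(d)}
3. grab(d,b)  →  {above(b), above(c), above(d), at(b,b), at(d,c), at(d,d), inpos(c), inpos(d), marked(b), on(c)}
optimal plan length = 3; 3 > 2

No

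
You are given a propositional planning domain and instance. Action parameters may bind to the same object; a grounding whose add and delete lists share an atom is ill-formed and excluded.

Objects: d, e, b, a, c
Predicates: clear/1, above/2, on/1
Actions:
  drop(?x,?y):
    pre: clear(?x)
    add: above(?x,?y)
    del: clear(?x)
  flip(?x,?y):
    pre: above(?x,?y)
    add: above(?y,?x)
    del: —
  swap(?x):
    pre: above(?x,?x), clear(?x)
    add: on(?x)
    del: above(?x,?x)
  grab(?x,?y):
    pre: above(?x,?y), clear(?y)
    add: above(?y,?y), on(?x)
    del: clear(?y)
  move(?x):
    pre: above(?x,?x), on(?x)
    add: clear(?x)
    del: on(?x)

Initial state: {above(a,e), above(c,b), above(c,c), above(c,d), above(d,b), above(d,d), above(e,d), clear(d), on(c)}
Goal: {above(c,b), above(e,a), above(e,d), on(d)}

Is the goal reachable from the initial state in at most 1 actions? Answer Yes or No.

No

1. flip(a,e)  →  {above(a,e), above(c,b), above(c,c), above(c,d), above(d,b), above(d,d), above(e,a), above(e,d), clear(d), on(c)}
2. swap(d)  →  {above(a,e), above(c,b), above(c,c), above(c,d), above(d,b), above(e,a), above(e,d), clear(d), on(c), on(d)}
optimal plan length = 2; 2 > 1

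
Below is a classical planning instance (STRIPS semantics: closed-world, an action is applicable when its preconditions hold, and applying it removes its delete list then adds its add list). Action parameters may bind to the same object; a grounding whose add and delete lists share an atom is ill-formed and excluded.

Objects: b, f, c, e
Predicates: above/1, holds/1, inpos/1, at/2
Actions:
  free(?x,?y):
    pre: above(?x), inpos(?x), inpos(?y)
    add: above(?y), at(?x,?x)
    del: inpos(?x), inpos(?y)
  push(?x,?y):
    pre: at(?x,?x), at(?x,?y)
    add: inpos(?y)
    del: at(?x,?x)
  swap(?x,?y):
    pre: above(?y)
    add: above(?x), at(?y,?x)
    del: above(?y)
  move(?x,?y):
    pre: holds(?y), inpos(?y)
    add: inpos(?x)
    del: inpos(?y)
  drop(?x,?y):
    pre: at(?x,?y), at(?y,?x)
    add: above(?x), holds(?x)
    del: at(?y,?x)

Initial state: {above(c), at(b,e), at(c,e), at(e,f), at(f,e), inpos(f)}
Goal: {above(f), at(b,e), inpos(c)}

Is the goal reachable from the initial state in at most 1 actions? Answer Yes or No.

1. drop(f,e)  →  {above(c), above(f), at(b,e), at(c,e), at(f,e), holds(f), inpos(f)}
2. move(c,f)  →  {above(c), above(f), at(b,e), at(c,e), at(f,e), holds(f), inpos(c)}
optimal plan length = 2; 2 > 1

No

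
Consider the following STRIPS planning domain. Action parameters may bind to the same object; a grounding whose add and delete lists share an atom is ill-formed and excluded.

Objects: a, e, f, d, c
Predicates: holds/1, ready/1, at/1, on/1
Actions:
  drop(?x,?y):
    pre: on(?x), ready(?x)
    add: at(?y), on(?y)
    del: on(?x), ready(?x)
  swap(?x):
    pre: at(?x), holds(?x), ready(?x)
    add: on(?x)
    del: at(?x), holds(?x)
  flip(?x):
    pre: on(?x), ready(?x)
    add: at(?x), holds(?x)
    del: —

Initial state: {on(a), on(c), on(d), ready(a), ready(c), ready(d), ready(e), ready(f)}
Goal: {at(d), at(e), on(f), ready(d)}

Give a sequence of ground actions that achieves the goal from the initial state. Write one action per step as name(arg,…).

1. drop(a,e)  →  {at(e), on(c), on(d), on(e), ready(c), ready(d), ready(e), ready(f)}
2. drop(e,f)  →  {at(e), at(f), on(c), on(d), on(f), ready(c), ready(d), ready(f)}
3. drop(c,d)  →  {at(d), at(e), at(f), on(d), on(f), ready(d), ready(f)}

drop(a,e); drop(e,f); drop(c,d)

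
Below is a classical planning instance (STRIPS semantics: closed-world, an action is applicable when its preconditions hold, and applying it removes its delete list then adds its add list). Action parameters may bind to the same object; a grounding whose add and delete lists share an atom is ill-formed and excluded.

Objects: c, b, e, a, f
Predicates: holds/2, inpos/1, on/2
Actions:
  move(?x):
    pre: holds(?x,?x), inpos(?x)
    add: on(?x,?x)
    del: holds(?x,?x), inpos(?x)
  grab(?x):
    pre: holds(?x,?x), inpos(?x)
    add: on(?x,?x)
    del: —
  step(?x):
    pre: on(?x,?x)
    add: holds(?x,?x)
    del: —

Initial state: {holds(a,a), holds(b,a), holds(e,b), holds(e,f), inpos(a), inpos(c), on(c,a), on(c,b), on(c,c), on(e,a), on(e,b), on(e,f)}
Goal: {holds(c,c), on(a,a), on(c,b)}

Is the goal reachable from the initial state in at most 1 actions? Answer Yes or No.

No

1. move(a)  →  {holds(b,a), holds(e,b), holds(e,f), inpos(c), on(a,a), on(c,a), on(c,b), on(c,c), on(e,a), on(e,b), on(e,f)}
2. step(c)  →  {holds(b,a), holds(c,c), holds(e,b), holds(e,f), inpos(c), on(a,a), on(c,a), on(c,b), on(c,c), on(e,a), on(e,b), on(e,f)}
optimal plan length = 2; 2 > 1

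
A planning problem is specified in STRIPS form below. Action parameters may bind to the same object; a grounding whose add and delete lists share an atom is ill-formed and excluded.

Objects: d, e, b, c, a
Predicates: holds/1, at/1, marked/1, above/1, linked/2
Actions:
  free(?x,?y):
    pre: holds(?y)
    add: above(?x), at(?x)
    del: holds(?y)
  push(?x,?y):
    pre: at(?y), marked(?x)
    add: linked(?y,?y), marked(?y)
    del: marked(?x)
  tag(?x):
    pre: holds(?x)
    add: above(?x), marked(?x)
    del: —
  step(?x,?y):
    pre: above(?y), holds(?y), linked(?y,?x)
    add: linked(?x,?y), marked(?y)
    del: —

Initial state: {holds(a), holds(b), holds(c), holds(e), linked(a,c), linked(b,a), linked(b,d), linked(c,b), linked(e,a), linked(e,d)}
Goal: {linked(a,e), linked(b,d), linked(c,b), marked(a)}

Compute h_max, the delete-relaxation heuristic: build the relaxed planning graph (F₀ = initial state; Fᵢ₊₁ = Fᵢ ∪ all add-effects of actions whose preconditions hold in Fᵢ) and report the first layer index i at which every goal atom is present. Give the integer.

2

F0 = init (10 atoms)
F1 = F0 ∪ {above(a), above(b), above(c), above(d), above(e), at(a), at(b), at(c), at(d), at(e), marked(a), marked(b), marked(c), marked(e)}  (24 atoms)
F2 = F1 ∪ {linked(a,a), linked(a,b), linked(a,e), linked(b,b), linked(b,c), linked(c,a), linked(c,c), linked(d,b), linked(d,d), linked(d,e), linked(e,e), marked(d)}  (36 atoms)
goal ⊆ F2  ⇒  h_max = 2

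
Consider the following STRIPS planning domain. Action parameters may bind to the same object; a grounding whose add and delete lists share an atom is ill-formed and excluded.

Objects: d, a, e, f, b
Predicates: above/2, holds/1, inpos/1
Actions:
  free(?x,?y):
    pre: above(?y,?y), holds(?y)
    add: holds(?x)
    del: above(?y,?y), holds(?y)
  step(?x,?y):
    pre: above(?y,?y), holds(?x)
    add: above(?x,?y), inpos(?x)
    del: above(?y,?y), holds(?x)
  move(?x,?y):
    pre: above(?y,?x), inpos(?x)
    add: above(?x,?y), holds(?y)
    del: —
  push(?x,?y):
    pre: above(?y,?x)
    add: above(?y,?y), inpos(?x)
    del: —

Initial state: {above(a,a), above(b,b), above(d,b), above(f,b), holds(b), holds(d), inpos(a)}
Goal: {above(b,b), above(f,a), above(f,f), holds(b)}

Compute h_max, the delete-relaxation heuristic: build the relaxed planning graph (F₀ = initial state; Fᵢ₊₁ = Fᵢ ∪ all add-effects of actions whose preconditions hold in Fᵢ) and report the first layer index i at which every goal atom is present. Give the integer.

2

F0 = init (7 atoms)
F1 = F0 ∪ {above(b,a), above(d,a), above(d,d), above(f,f), holds(a), holds(e), holds(f), inpos(b), inpos(d)}  (16 atoms)
F2 = F1 ∪ {above(a,b), above(a,d), above(a,f), above(b,d), above(b,f), above(d,f), above(e,a), above(e,b), above(e,d), above(e,f), above(f,a), above(f,d), inpos(e), inpos(f)}  (30 atoms)
goal ⊆ F2  ⇒  h_max = 2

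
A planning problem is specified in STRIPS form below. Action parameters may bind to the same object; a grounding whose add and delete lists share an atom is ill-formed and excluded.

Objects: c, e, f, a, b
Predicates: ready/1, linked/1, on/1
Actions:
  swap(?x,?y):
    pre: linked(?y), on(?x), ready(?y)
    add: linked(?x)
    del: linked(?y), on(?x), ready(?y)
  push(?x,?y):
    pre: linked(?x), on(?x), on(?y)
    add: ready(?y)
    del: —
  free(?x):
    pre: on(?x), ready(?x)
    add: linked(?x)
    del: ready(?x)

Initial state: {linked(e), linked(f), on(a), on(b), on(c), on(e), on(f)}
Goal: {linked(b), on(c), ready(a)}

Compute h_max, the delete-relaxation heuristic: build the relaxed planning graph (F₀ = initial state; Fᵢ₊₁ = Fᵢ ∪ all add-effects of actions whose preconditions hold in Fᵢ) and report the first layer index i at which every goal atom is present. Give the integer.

2

F0 = init (7 atoms)
F1 = F0 ∪ {ready(a), ready(b), ready(c), ready(e), ready(f)}  (12 atoms)
F2 = F1 ∪ {linked(a), linked(b), linked(c)}  (15 atoms)
goal ⊆ F2  ⇒  h_max = 2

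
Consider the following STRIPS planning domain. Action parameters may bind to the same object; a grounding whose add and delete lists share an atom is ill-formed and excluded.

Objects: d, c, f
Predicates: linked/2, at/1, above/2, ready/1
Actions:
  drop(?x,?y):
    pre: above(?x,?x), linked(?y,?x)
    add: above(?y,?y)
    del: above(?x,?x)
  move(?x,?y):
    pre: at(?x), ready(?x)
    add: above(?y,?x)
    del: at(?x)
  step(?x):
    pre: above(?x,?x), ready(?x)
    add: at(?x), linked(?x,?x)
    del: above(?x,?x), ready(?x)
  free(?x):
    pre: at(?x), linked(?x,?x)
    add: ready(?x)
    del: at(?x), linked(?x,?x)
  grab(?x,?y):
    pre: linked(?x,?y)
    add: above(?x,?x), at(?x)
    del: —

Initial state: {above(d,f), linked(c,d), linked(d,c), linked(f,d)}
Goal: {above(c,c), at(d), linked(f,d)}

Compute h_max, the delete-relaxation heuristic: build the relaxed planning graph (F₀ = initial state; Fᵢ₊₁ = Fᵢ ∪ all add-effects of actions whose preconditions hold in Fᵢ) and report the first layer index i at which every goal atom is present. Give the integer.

F0 = init (4 atoms)
F1 = F0 ∪ {above(c,c), above(d,d), above(f,f), at(c), at(d), at(f)}  (10 atoms)
goal ⊆ F1  ⇒  h_max = 1

1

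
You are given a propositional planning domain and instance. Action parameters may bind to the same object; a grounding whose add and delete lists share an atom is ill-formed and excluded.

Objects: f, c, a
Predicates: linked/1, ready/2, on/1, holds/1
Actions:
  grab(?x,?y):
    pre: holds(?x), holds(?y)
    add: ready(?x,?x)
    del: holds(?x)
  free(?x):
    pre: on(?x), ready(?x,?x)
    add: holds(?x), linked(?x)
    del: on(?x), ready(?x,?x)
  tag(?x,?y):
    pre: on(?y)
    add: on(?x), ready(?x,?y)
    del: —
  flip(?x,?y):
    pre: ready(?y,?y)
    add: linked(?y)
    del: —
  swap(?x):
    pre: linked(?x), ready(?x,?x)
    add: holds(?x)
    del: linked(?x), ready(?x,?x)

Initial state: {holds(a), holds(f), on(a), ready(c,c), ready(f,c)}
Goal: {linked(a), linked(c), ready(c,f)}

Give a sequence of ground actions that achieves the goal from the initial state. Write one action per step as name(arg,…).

grab(a,f); tag(f,a); free(a); tag(c,f); free(c)

1. grab(a,f)  →  {holds(f), on(a), ready(a,a), ready(c,c), ready(f,c)}
2. tag(f,a)  →  {holds(f), on(a), on(f), ready(a,a), ready(c,c), ready(f,a), ready(f,c)}
3. free(a)  →  {holds(a), holds(f), linked(a), on(f), ready(c,c), ready(f,a), ready(f,c)}
4. tag(c,f)  →  {holds(a), holds(f), linked(a), on(c), on(f), ready(c,c), ready(c,f), ready(f,a), ready(f,c)}
5. free(c)  →  {holds(a), holds(c), holds(f), linked(a), linked(c), on(f), ready(c,f), ready(f,a), ready(f,c)}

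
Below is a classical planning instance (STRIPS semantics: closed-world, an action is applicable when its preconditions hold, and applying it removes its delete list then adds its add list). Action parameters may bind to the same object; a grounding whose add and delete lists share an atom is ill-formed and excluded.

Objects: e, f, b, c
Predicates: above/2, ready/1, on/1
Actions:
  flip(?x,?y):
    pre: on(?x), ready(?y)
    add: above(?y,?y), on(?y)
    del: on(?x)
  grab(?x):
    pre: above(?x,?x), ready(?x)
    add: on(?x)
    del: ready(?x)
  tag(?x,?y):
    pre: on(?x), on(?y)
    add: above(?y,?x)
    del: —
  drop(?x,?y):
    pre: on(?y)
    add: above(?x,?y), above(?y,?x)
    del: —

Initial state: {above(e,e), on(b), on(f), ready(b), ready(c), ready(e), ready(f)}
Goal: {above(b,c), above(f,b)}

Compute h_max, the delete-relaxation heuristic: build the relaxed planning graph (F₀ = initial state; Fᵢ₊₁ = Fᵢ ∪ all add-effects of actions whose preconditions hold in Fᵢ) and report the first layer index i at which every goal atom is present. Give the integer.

1

F0 = init (7 atoms)
F1 = F0 ∪ {above(b,b), above(b,c), above(b,e), above(b,f), above(c,b), above(c,c), above(c,f), above(e,b), above(e,f), above(f,b), above(f,c), above(f,e), above(f,f), on(c), on(e)}  (22 atoms)
goal ⊆ F1  ⇒  h_max = 1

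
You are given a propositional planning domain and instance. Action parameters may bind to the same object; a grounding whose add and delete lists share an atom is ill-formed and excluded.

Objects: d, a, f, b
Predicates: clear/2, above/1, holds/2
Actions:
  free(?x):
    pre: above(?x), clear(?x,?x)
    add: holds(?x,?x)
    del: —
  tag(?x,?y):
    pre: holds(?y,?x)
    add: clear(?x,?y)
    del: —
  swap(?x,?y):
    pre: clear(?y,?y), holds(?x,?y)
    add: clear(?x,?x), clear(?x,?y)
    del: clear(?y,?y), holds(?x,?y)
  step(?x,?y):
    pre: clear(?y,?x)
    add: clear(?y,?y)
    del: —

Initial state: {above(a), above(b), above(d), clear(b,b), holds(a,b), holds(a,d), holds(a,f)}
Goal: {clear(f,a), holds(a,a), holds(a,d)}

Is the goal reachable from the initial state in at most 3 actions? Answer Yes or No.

Yes

1. tag(f,a)  →  {above(a), above(b), above(d), clear(b,b), clear(f,a), holds(a,b), holds(a,d), holds(a,f)}
2. swap(a,b)  →  {above(a), above(b), above(d), clear(a,a), clear(a,b), clear(f,a), holds(a,d), holds(a,f)}
3. free(a)  →  {above(a), above(b), above(d), clear(a,a), clear(a,b), clear(f,a), holds(a,a), holds(a,d), holds(a,f)}
optimal plan length = 3; 3 ≤ 3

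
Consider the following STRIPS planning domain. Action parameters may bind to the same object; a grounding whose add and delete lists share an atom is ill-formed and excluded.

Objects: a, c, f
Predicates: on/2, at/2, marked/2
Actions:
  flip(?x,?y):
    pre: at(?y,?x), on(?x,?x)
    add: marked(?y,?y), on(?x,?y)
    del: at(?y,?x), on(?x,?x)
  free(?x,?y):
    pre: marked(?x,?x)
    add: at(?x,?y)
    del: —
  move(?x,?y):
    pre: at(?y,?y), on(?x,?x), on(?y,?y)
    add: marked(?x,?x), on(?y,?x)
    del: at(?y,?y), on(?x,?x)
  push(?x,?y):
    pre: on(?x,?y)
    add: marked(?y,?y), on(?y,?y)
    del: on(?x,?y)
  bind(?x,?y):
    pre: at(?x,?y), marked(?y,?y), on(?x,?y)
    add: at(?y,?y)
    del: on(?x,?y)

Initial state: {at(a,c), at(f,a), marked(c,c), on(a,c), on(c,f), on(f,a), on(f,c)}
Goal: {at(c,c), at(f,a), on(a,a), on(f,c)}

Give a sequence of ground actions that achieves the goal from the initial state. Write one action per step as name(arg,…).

free(c,c); push(f,a)

1. free(c,c)  →  {at(a,c), at(c,c), at(f,a), marked(c,c), on(a,c), on(c,f), on(f,a), on(f,c)}
2. push(f,a)  →  {at(a,c), at(c,c), at(f,a), marked(a,a), marked(c,c), on(a,a), on(a,c), on(c,f), on(f,c)}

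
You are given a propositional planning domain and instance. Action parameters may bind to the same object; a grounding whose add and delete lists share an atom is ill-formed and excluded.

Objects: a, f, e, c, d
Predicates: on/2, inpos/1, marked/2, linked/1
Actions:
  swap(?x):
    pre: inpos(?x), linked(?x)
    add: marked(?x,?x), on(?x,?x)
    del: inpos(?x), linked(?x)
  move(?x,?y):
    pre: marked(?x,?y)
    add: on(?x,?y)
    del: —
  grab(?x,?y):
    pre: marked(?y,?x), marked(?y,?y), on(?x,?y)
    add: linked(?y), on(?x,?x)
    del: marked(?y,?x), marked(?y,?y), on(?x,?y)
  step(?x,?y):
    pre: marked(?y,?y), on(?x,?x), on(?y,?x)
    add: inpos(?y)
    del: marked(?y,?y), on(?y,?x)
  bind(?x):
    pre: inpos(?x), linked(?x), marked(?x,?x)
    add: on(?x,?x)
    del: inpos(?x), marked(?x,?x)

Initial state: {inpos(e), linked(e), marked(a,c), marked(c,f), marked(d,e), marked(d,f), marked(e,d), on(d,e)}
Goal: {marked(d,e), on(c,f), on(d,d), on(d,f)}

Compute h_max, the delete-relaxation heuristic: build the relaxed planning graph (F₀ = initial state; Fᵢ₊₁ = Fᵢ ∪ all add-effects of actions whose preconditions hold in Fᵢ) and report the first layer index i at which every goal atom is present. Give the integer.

2

F0 = init (8 atoms)
F1 = F0 ∪ {marked(e,e), on(a,c), on(c,f), on(d,f), on(e,d), on(e,e)}  (14 atoms)
F2 = F1 ∪ {on(d,d)}  (15 atoms)
goal ⊆ F2  ⇒  h_max = 2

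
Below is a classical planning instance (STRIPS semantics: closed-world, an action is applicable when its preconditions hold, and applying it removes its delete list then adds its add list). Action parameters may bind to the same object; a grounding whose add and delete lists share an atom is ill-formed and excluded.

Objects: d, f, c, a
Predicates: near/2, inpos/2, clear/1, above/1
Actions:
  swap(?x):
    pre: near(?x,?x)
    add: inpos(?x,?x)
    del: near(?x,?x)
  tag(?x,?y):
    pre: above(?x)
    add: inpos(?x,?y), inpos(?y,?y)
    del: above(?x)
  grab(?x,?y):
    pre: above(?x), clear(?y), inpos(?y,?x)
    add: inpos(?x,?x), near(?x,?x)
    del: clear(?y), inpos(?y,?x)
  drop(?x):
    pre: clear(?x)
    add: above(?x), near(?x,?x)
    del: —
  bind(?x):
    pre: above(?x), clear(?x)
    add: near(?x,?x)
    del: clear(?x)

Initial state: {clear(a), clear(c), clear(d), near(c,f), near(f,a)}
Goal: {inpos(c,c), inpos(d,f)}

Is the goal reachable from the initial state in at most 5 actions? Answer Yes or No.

Yes

1. drop(d)  →  {above(d), clear(a), clear(c), clear(d), near(c,f), near(d,d), near(f,a)}
2. tag(d,f)  →  {clear(a), clear(c), clear(d), inpos(d,f), inpos(f,f), near(c,f), near(d,d), near(f,a)}
3. drop(d)  →  {above(d), clear(a), clear(c), clear(d), inpos(d,f), inpos(f,f), near(c,f), near(d,d), near(f,a)}
4. tag(d,c)  →  {clear(a), clear(c), clear(d), inpos(c,c), inpos(d,c), inpos(d,f), inpos(f,f), near(c,f), near(d,d), near(f,a)}
optimal plan length = 4; 4 ≤ 5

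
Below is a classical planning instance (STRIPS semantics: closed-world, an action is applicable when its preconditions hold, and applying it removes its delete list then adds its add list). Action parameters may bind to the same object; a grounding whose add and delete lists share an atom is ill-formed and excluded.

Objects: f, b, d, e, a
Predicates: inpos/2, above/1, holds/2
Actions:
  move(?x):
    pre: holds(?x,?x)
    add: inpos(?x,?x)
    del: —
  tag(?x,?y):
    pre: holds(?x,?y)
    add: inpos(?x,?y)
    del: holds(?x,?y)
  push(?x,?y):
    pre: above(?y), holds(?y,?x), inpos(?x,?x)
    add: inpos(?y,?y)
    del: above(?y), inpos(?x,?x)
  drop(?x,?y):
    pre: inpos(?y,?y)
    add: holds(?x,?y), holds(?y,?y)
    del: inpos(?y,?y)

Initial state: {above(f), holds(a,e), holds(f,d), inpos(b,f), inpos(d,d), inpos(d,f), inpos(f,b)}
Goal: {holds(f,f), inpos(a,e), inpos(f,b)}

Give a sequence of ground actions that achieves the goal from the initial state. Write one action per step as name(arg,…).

1. tag(a,e)  →  {above(f), holds(f,d), inpos(a,e), inpos(b,f), inpos(d,d), inpos(d,f), inpos(f,b)}
2. push(d,f)  →  {holds(f,d), inpos(a,e), inpos(b,f), inpos(d,f), inpos(f,b), inpos(f,f)}
3. drop(f,f)  →  {holds(f,d), holds(f,f), inpos(a,e), inpos(b,f), inpos(d,f), inpos(f,b)}

tag(a,e); push(d,f); drop(f,f)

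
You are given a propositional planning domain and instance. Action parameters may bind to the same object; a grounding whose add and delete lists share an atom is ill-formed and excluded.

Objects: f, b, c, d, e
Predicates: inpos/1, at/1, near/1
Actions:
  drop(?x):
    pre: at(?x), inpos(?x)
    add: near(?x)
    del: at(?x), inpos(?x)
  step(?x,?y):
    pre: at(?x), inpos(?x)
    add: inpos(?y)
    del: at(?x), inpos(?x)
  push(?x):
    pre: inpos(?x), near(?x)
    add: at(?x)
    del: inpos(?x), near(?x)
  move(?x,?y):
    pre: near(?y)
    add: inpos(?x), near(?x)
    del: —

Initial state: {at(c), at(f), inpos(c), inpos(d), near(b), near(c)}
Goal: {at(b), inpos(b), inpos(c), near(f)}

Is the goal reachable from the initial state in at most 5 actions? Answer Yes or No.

Yes

1. move(f,b)  →  {at(c), at(f), inpos(c), inpos(d), inpos(f), near(b), near(c), near(f)}
2. step(f,b)  →  {at(c), inpos(b), inpos(c), inpos(d), near(b), near(c), near(f)}
3. push(b)  →  {at(b), at(c), inpos(c), inpos(d), near(c), near(f)}
4. move(b,f)  →  {at(b), at(c), inpos(b), inpos(c), inpos(d), near(b), near(c), near(f)}
optimal plan length = 4; 4 ≤ 5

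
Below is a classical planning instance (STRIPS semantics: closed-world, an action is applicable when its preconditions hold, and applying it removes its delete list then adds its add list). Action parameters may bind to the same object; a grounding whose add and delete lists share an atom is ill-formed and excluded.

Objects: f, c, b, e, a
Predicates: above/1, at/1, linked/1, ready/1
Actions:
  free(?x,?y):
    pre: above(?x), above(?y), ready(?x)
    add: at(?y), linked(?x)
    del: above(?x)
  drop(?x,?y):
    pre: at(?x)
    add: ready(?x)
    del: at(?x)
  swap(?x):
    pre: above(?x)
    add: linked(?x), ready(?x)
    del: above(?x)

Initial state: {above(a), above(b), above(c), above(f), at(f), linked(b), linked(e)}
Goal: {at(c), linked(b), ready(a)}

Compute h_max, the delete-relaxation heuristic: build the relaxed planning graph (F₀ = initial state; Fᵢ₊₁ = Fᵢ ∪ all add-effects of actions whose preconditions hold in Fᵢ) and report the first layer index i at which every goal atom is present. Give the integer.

2

F0 = init (7 atoms)
F1 = F0 ∪ {linked(a), linked(c), linked(f), ready(a), ready(b), ready(c), ready(f)}  (14 atoms)
F2 = F1 ∪ {at(a), at(b), at(c)}  (17 atoms)
goal ⊆ F2  ⇒  h_max = 2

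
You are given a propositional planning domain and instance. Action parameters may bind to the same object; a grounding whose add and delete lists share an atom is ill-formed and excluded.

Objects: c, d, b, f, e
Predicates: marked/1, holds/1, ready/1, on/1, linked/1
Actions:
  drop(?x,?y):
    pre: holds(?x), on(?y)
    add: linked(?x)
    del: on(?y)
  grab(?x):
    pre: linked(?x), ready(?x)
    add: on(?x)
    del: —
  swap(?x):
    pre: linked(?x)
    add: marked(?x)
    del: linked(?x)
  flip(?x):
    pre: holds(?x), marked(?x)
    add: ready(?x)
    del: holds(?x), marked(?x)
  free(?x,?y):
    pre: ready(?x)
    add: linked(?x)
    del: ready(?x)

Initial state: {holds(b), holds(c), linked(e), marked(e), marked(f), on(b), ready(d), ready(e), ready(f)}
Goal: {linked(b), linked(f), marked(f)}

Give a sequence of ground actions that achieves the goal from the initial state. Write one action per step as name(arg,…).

1. drop(b,b)  →  {holds(b), holds(c), linked(b), linked(e), marked(e), marked(f), ready(d), ready(e), ready(f)}
2. free(f,c)  →  {holds(b), holds(c), linked(b), linked(e), linked(f), marked(e), marked(f), ready(d), ready(e)}

drop(b,b); free(f,c)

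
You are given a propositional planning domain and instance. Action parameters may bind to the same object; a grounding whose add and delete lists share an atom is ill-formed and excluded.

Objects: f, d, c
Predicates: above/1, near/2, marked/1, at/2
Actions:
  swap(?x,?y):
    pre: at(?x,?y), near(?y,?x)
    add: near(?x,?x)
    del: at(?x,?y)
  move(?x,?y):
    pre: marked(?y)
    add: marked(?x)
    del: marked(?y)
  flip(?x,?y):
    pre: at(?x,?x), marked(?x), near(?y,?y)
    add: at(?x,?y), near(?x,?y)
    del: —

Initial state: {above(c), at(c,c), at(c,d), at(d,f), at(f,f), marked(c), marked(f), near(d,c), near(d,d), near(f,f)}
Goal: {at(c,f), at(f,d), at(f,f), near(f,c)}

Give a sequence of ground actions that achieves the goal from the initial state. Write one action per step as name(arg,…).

swap(c,d); flip(f,d); flip(f,c); flip(c,f)

1. swap(c,d)  →  {above(c), at(c,c), at(d,f), at(f,f), marked(c), marked(f), near(c,c), near(d,c), near(d,d), near(f,f)}
2. flip(f,d)  →  {above(c), at(c,c), at(d,f), at(f,d), at(f,f), marked(c), marked(f), near(c,c), near(d,c), near(d,d), near(f,d), near(f,f)}
3. flip(f,c)  →  {above(c), at(c,c), at(d,f), at(f,c), at(f,d), at(f,f), marked(c), marked(f), near(c,c), near(d,c), near(d,d), near(f,c), near(f,d), near(f,f)}
4. flip(c,f)  →  {above(c), at(c,c), at(c,f), at(d,f), at(f,c), at(f,d), at(f,f), marked(c), marked(f), near(c,c), near(c,f), near(d,c), near(d,d), near(f,c), near(f,d), near(f,f)}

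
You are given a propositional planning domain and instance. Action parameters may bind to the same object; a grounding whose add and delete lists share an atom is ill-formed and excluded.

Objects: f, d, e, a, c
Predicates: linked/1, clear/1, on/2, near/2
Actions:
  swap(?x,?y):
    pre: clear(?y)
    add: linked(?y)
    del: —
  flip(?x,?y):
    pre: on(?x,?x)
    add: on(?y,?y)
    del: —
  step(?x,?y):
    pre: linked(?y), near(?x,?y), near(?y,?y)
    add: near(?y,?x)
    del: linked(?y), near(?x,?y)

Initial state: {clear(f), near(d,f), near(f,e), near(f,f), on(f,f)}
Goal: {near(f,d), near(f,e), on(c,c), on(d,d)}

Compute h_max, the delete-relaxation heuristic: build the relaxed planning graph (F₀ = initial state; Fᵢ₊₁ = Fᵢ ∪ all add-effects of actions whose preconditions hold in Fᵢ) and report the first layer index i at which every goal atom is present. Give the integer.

2

F0 = init (5 atoms)
F1 = F0 ∪ {linked(f), on(a,a), on(c,c), on(d,d), on(e,e)}  (10 atoms)
F2 = F1 ∪ {near(f,d)}  (11 atoms)
goal ⊆ F2  ⇒  h_max = 2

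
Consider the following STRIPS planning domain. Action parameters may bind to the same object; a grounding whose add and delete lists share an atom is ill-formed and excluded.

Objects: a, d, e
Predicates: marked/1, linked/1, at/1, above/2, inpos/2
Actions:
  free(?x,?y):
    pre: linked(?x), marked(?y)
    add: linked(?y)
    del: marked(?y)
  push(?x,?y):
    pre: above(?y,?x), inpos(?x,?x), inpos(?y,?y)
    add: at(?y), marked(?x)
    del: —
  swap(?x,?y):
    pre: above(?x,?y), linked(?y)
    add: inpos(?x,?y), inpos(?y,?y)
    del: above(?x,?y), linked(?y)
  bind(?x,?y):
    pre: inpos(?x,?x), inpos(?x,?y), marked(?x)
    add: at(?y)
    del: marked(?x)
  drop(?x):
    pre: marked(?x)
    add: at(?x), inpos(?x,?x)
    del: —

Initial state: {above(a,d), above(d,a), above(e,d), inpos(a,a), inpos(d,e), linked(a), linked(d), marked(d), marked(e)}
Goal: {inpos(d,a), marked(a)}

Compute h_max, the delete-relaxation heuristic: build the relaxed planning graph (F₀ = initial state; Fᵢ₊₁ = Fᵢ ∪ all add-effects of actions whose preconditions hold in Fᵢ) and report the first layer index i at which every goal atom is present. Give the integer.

F0 = init (9 atoms)
F1 = F0 ∪ {at(d), at(e), inpos(a,d), inpos(d,a), inpos(d,d), inpos(e,d), inpos(e,e), linked(e)}  (17 atoms)
F2 = F1 ∪ {at(a), marked(a)}  (19 atoms)
goal ⊆ F2  ⇒  h_max = 2

2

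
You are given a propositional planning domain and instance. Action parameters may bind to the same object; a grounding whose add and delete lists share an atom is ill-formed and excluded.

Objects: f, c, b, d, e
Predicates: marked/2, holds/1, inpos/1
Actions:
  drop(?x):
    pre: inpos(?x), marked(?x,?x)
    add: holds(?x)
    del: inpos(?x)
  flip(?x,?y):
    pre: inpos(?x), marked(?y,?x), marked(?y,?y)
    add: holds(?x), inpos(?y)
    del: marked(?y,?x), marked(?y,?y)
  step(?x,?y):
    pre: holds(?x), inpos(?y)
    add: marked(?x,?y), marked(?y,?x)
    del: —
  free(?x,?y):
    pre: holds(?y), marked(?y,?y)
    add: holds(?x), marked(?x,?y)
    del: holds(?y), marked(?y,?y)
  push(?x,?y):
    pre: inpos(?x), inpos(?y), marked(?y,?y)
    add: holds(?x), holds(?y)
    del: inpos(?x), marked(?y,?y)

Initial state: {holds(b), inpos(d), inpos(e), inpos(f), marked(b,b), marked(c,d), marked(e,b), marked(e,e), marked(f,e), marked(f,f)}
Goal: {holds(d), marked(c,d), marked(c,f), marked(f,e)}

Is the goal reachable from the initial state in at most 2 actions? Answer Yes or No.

No

1. drop(f)  →  {holds(b), holds(f), inpos(d), inpos(e), marked(b,b), marked(c,d), marked(e,b), marked(e,e), marked(f,e), marked(f,f)}
2. free(c,f)  →  {holds(b), holds(c), inpos(d), inpos(e), marked(b,b), marked(c,d), marked(c,f), marked(e,b), marked(e,e), marked(f,e)}
3. free(d,b)  →  {holds(c), holds(d), inpos(d), inpos(e), marked(c,d), marked(c,f), marked(d,b), marked(e,b), marked(e,e), marked(f,e)}
optimal plan length = 3; 3 > 2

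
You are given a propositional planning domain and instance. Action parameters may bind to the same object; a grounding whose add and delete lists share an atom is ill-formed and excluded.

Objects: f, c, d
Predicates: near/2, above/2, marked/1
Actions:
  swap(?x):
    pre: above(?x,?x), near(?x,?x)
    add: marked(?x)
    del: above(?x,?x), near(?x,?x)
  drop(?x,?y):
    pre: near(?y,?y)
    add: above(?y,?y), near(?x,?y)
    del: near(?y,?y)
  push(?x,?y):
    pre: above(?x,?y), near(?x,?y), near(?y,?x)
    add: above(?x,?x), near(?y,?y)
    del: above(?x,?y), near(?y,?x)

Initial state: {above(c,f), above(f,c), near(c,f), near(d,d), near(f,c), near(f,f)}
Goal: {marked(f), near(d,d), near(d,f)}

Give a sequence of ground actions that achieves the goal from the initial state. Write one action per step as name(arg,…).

drop(d,f); push(c,f); swap(f)

1. drop(d,f)  →  {above(c,f), above(f,c), above(f,f), near(c,f), near(d,d), near(d,f), near(f,c)}
2. push(c,f)  →  {above(c,c), above(f,c), above(f,f), near(c,f), near(d,d), near(d,f), near(f,f)}
3. swap(f)  →  {above(c,c), above(f,c), marked(f), near(c,f), near(d,d), near(d,f)}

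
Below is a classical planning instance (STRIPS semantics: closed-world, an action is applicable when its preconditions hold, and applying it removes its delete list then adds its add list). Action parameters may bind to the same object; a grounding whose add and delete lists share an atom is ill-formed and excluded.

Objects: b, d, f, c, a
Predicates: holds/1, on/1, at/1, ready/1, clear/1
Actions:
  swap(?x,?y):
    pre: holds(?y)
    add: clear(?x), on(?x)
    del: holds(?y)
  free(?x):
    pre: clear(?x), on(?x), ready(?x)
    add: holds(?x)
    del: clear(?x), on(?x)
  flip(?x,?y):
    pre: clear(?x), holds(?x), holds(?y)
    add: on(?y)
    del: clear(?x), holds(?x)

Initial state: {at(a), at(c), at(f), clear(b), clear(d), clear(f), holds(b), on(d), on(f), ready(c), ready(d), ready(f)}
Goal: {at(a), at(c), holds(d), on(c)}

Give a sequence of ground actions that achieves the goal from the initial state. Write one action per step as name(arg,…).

swap(c,b); free(d)

1. swap(c,b)  →  {at(a), at(c), at(f), clear(b), clear(c), clear(d), clear(f), on(c), on(d), on(f), ready(c), ready(d), ready(f)}
2. free(d)  →  {at(a), at(c), at(f), clear(b), clear(c), clear(f), holds(d), on(c), on(f), ready(c), ready(d), ready(f)}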